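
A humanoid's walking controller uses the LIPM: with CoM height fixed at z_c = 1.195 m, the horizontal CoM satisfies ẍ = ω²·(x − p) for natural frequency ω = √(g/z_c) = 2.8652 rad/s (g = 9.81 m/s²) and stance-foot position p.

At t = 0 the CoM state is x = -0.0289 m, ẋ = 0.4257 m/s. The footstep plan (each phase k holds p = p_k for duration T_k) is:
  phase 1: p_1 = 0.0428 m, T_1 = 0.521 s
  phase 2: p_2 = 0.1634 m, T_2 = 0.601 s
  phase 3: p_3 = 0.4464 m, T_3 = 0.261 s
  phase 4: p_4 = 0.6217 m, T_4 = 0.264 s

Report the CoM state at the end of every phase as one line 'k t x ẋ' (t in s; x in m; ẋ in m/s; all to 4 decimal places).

1 0.5210 0.1891 0.5609
2 1.1220 0.7678 1.8188
3 1.3830 1.3821 3.1061
4 1.6470 2.5107 5.8476

phase 1: p=0.0428, T=0.521, ωT=1.492769, cosh=2.337075, sinh=2.112325; start (x,ẋ)=(-0.028900, 0.425700) → end (x,ẋ)=(0.189073, 0.560947)
phase 2: p=0.1634, T=0.601, ωT=1.721985, cosh=2.887168, sinh=2.708457; start (x,ẋ)=(0.189073, 0.560947) → end (x,ẋ)=(0.767782, 1.818776)
phase 3: p=0.4464, T=0.261, ωT=0.747817, cosh=1.292891, sinh=0.819493; start (x,ẋ)=(0.767782, 1.818776) → end (x,ẋ)=(1.382110, 3.106088)
phase 4: p=0.6217, T=0.264, ωT=0.756413, cosh=1.299983, sinh=0.830636; start (x,ẋ)=(1.382110, 3.106088) → end (x,ẋ)=(2.510692, 5.847592)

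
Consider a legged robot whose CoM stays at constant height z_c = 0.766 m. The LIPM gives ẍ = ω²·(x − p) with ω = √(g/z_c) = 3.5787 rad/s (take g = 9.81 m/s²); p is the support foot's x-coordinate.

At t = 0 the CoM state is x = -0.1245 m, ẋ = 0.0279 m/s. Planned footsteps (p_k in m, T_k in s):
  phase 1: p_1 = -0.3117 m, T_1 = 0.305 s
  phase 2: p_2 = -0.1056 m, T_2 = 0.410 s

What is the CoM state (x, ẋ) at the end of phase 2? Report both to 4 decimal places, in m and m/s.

x = 0.6903, ẋ = 2.9686

phase 1: p=-0.3117, T=0.305, ωT=1.091503, cosh=1.657230, sinh=1.321519; start (x,ẋ)=(-0.124500, 0.027900) → end (x,ẋ)=(0.008836, 0.931565)
phase 2: p=-0.1056, T=0.410, ωT=1.467267, cosh=2.283960, sinh=2.053405; start (x,ẋ)=(0.008836, 0.931565) → end (x,ẋ)=(0.690286, 2.968595)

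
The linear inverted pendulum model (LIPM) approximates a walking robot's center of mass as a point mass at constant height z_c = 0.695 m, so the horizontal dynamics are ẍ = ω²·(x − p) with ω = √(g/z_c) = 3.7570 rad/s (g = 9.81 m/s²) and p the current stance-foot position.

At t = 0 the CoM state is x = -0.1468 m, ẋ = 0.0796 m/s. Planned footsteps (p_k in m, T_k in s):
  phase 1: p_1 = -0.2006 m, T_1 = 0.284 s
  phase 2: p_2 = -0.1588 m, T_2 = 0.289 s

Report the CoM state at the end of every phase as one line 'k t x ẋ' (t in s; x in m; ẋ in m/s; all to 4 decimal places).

1 0.2840 -0.0860 0.3884
2 0.5730 0.0969 0.9995

phase 1: p=-0.2006, T=0.284, ωT=1.066988, cosh=1.625327, sinh=1.281284; start (x,ẋ)=(-0.146800, 0.079600) → end (x,ẋ)=(-0.086011, 0.388358)
phase 2: p=-0.1588, T=0.289, ωT=1.085773, cosh=1.649685, sinh=1.312044; start (x,ẋ)=(-0.086011, 0.388358) → end (x,ẋ)=(0.096904, 0.999472)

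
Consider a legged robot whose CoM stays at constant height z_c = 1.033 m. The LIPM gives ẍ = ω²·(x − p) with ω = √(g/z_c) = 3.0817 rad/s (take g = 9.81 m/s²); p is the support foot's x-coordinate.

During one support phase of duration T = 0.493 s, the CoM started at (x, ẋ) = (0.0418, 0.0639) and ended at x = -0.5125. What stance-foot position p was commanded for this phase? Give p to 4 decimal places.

p = 0.4718

ωT = 3.0817·0.493 = 1.519278; cosh(ωT) = 2.393898, sinh(ωT) = 2.175028
x(T) = p + (x₀−p)·cosh(ωT) + (ẋ₀/ω)·sinh(ωT) ⇒ p·(1 − cosh) = x(T) − x₀·cosh − (ẋ₀/ω)·sinh
numerator   = -0.5125 − (0.0418)·2.393898 − (0.0639/3.0817)·2.175028 = -0.657665
denominator = 1 − 2.393898 = -1.393898
p = -0.657665 / -1.393898 = 0.4718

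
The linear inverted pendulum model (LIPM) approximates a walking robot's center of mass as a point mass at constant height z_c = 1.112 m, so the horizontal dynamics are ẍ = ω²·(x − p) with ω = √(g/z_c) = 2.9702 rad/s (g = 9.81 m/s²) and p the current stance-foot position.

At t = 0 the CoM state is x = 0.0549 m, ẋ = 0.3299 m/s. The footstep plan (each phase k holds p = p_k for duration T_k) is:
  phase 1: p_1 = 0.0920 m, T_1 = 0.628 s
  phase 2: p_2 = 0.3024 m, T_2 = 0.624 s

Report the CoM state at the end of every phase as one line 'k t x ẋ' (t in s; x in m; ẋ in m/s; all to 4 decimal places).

phase 1: p=0.0920, T=0.628, ωT=1.865286, cosh=3.306316, sinh=3.151464; start (x,ẋ)=(0.054900, 0.329900) → end (x,ẋ)=(0.319369, 0.743480)
phase 2: p=0.3024, T=0.624, ωT=1.853405, cosh=3.269107, sinh=3.112404; start (x,ẋ)=(0.319369, 0.743480) → end (x,ẋ)=(1.136948, 2.587381)

1 0.6280 0.3194 0.7435
2 1.2520 1.1369 2.5874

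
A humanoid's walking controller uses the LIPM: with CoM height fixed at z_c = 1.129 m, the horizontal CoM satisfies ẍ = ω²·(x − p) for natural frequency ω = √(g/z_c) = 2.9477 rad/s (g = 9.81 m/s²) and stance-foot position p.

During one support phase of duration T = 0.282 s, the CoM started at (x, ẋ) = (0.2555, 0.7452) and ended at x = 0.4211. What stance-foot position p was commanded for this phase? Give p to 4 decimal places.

p = 0.4457

ωT = 2.9477·0.282 = 0.831251; cosh(ωT) = 1.365847, sinh(ωT) = 0.930343
x(T) = p + (x₀−p)·cosh(ωT) + (ẋ₀/ω)·sinh(ωT) ⇒ p·(1 − cosh) = x(T) − x₀·cosh − (ẋ₀/ω)·sinh
numerator   = 0.4211 − (0.2555)·1.365847 − (0.7452/2.9477)·0.930343 = -0.163071
denominator = 1 − 1.365847 = -0.365847
p = -0.163071 / -0.365847 = 0.4457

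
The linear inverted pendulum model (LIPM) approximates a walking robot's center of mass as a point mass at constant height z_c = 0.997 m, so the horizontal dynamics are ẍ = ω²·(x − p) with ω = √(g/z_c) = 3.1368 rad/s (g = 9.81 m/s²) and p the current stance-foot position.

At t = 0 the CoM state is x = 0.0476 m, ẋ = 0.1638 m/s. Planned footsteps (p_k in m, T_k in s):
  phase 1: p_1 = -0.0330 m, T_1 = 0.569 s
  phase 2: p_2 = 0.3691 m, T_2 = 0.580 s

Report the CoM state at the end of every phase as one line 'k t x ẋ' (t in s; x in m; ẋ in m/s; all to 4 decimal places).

phase 1: p=-0.0330, T=0.569, ωT=1.784839, cosh=3.063223, sinh=2.895399; start (x,ẋ)=(0.047600, 0.163800) → end (x,ẋ)=(0.365090, 1.233788)
phase 2: p=0.3691, T=0.580, ωT=1.819344, cosh=3.164972, sinh=3.002839; start (x,ẋ)=(0.365090, 1.233788) → end (x,ẋ)=(1.537507, 3.867134)

1 0.5690 0.3651 1.2338
2 1.1490 1.5375 3.8671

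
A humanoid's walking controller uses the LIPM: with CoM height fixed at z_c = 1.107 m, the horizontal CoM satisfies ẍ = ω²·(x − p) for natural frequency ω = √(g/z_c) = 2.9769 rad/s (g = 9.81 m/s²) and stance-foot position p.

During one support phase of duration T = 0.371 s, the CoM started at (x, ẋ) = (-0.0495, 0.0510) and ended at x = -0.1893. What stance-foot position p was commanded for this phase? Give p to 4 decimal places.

ωT = 2.9769·0.371 = 1.104430; cosh(ωT) = 1.674452, sinh(ωT) = 1.343052
x(T) = p + (x₀−p)·cosh(ωT) + (ẋ₀/ω)·sinh(ωT) ⇒ p·(1 − cosh) = x(T) − x₀·cosh − (ẋ₀/ω)·sinh
numerator   = -0.1893 − (-0.0495)·1.674452 − (0.0510/2.9769)·1.343052 = -0.129424
denominator = 1 − 1.674452 = -0.674452
p = -0.129424 / -0.674452 = 0.1919

p = 0.1919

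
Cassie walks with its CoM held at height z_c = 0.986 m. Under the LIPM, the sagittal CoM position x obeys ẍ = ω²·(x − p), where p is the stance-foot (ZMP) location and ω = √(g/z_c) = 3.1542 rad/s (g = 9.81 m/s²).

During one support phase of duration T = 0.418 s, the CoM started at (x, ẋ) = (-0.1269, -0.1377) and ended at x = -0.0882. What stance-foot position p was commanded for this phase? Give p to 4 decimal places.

ωT = 3.1542·0.418 = 1.318456; cosh(ωT) = 2.002596, sinh(ωT) = 1.735048
x(T) = p + (x₀−p)·cosh(ωT) + (ẋ₀/ω)·sinh(ωT) ⇒ p·(1 − cosh) = x(T) − x₀·cosh − (ẋ₀/ω)·sinh
numerator   = -0.0882 − (-0.1269)·2.002596 − (-0.1377/3.1542)·1.735048 = 0.241675
denominator = 1 − 2.002596 = -1.002596
p = 0.241675 / -1.002596 = -0.2410

p = -0.2410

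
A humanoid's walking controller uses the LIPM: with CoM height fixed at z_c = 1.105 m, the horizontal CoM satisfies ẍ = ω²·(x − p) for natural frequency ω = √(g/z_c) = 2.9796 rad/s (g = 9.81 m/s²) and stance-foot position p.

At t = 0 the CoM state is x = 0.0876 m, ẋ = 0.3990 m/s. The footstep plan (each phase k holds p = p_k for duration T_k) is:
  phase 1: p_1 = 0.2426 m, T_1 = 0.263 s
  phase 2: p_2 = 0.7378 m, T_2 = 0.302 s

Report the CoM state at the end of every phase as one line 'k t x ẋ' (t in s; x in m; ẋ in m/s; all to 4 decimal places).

phase 1: p=0.2426, T=0.263, ωT=0.783635, cosh=1.323079, sinh=0.866337; start (x,ẋ)=(0.087600, 0.399000) → end (x,ẋ)=(0.153534, 0.127802)
phase 2: p=0.7378, T=0.302, ωT=0.899839, cosh=1.432921, sinh=1.026286; start (x,ẋ)=(0.153534, 0.127802) → end (x,ẋ)=(-0.055387, -1.603510)

1 0.2630 0.1535 0.1278
2 0.5650 -0.0554 -1.6035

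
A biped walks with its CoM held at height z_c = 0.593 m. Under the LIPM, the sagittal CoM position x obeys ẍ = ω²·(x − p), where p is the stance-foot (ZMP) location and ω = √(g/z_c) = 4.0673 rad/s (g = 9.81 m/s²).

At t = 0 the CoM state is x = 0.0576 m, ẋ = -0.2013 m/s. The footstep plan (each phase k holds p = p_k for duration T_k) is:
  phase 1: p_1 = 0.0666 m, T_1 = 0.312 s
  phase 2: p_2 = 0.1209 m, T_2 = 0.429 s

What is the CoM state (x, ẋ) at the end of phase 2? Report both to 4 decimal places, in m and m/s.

x = -0.6339, ẋ = -3.0396

phase 1: p=0.0666, T=0.312, ωT=1.268998, cosh=1.919199, sinh=1.638086; start (x,ẋ)=(0.057600, -0.201300) → end (x,ẋ)=(-0.031745, -0.446298)
phase 2: p=0.1209, T=0.429, ωT=1.744872, cosh=2.949917, sinh=2.775250; start (x,ẋ)=(-0.031745, -0.446298) → end (x,ẋ)=(-0.633915, -3.039569)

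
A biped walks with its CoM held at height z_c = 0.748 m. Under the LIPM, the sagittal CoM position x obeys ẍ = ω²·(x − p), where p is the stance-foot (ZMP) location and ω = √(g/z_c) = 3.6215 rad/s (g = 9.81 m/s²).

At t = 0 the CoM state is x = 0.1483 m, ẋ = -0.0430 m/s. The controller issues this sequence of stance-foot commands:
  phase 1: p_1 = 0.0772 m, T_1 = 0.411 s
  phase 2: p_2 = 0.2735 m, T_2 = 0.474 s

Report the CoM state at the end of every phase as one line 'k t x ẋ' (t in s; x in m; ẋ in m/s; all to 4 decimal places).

1 0.4110 0.2178 0.4412
2 0.8850 0.4414 0.7237

phase 1: p=0.0772, T=0.411, ωT=1.488436, cosh=2.327944, sinh=2.102219; start (x,ẋ)=(0.148300, -0.043000) → end (x,ẋ)=(0.217756, 0.441196)
phase 2: p=0.2735, T=0.474, ωT=1.716591, cosh=2.872600, sinh=2.692923; start (x,ẋ)=(0.217756, 0.441196) → end (x,ẋ)=(0.441440, 0.723742)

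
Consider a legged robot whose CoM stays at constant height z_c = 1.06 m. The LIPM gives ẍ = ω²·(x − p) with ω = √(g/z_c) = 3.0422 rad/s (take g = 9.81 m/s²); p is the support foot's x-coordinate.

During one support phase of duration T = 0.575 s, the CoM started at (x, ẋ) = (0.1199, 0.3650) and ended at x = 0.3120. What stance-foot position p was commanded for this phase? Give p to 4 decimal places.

ωT = 3.0422·0.575 = 1.749265; cosh(ωT) = 2.962138, sinh(ωT) = 2.788236
x(T) = p + (x₀−p)·cosh(ωT) + (ẋ₀/ω)·sinh(ωT) ⇒ p·(1 − cosh) = x(T) − x₀·cosh − (ẋ₀/ω)·sinh
numerator   = 0.3120 − (0.1199)·2.962138 − (0.3650/3.0422)·2.788236 = -0.377690
denominator = 1 − 2.962138 = -1.962138
p = -0.377690 / -1.962138 = 0.1925

p = 0.1925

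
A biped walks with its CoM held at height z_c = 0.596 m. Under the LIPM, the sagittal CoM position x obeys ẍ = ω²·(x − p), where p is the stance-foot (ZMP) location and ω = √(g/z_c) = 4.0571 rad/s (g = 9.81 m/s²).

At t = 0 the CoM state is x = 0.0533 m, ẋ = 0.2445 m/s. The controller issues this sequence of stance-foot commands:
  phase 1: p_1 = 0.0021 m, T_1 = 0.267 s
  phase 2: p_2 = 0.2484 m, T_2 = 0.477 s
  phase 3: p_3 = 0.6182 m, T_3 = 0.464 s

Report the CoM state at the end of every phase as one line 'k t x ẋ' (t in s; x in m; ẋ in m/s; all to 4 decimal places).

1 0.2670 0.1652 0.6742
2 0.7440 0.5178 1.2390
3 1.2080 1.2607 2.8574

phase 1: p=0.0021, T=0.267, ωT=1.083246, cosh=1.646374, sinh=1.307879; start (x,ẋ)=(0.053300, 0.244500) → end (x,ẋ)=(0.165213, 0.674216)
phase 2: p=0.2484, T=0.477, ωT=1.935237, cosh=3.535037, sinh=3.390647; start (x,ẋ)=(0.165213, 0.674216) → end (x,ẋ)=(0.517795, 1.239044)
phase 3: p=0.6182, T=0.464, ωT=1.882494, cosh=3.361041, sinh=3.208831; start (x,ẋ)=(0.517795, 1.239044) → end (x,ẋ)=(1.260717, 2.857354)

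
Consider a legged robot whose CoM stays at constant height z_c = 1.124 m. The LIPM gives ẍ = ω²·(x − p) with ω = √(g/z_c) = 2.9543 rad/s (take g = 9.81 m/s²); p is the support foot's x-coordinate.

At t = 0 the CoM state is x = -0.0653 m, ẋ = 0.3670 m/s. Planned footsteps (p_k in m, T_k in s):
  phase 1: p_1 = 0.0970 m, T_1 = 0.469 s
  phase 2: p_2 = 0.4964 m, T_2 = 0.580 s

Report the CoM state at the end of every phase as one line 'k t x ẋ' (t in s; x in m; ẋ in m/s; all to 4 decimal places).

phase 1: p=0.0970, T=0.469, ωT=1.385567, cosh=2.123636, sinh=1.873454; start (x,ẋ)=(-0.065300, 0.367000) → end (x,ẋ)=(-0.014935, -0.118915)
phase 2: p=0.4964, T=0.580, ωT=1.713494, cosh=2.864274, sinh=2.684039; start (x,ẋ)=(-0.014935, -0.118915) → end (x,ẋ)=(-1.076240, -4.395213)

1 0.4690 -0.0149 -0.1189
2 1.0490 -1.0762 -4.3952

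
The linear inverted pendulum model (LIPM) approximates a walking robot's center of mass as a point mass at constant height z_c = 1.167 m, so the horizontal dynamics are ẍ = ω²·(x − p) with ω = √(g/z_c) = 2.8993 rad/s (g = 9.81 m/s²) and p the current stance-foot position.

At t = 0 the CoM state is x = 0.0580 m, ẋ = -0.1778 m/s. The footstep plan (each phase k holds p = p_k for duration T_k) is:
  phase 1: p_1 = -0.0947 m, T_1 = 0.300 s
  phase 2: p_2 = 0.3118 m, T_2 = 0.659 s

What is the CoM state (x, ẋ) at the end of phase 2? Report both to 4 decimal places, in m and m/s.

phase 1: p=-0.0947, T=0.300, ωT=0.869790, cosh=1.402725, sinh=0.983685; start (x,ẋ)=(0.058000, -0.177800) → end (x,ẋ)=(0.059171, 0.186096)
phase 2: p=0.3118, T=0.659, ωT=1.910639, cosh=3.452695, sinh=3.304709; start (x,ẋ)=(0.059171, 0.186096) → end (x,ẋ)=(-0.348332, -1.777989)

x = -0.3483, ẋ = -1.7780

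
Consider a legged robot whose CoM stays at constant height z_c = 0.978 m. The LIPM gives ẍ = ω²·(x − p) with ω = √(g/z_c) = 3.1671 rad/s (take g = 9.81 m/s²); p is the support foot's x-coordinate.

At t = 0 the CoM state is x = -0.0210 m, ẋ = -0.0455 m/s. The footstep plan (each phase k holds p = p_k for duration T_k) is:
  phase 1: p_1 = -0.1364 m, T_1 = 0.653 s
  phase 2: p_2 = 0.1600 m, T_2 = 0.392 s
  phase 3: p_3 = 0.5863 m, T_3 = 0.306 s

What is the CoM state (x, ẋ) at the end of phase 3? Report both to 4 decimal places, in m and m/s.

phase 1: p=-0.1364, T=0.653, ωT=2.068116, cosh=4.018166, sinh=3.891743; start (x,ẋ)=(-0.021000, -0.045500) → end (x,ẋ)=(0.271386, 1.239541)
phase 2: p=0.1600, T=0.392, ωT=1.241503, cosh=1.874881, sinh=1.585931; start (x,ẋ)=(0.271386, 1.239541) → end (x,ẋ)=(0.989537, 2.883460)
phase 3: p=0.5863, T=0.306, ωT=0.969133, cosh=1.507535, sinh=1.128123; start (x,ẋ)=(0.989537, 2.883460) → end (x,ẋ)=(2.221284, 5.787633)

x = 2.2213, ẋ = 5.7876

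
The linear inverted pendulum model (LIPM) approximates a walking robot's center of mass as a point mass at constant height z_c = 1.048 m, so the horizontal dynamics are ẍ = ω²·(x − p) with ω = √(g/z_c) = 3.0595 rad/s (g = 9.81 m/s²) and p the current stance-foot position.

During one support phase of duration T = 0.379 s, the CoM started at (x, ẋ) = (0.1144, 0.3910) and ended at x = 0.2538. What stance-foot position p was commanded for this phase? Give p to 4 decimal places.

p = 0.1734

ωT = 3.0595·0.379 = 1.159550; cosh(ωT) = 1.751063, sinh(ωT) = 1.437436
x(T) = p + (x₀−p)·cosh(ωT) + (ẋ₀/ω)·sinh(ωT) ⇒ p·(1 − cosh) = x(T) − x₀·cosh − (ẋ₀/ω)·sinh
numerator   = 0.2538 − (0.1144)·1.751063 − (0.3910/3.0595)·1.437436 = -0.130224
denominator = 1 − 1.751063 = -0.751063
p = -0.130224 / -0.751063 = 0.1734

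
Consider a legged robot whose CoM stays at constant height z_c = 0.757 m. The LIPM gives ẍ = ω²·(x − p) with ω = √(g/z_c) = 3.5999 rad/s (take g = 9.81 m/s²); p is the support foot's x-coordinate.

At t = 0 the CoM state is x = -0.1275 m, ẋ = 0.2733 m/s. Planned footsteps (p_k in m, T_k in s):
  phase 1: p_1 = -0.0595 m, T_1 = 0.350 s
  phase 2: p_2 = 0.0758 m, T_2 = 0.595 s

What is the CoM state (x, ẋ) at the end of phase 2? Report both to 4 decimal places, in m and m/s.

phase 1: p=-0.0595, T=0.350, ωT=1.259965, cosh=1.904481, sinh=1.620817; start (x,ẋ)=(-0.127500, 0.273300) → end (x,ẋ)=(-0.065954, 0.123730)
phase 2: p=0.0758, T=0.595, ωT=2.141941, cosh=4.316687, sinh=4.199260; start (x,ẋ)=(-0.065954, 0.123730) → end (x,ẋ)=(-0.391779, -1.608785)

x = -0.3918, ẋ = -1.6088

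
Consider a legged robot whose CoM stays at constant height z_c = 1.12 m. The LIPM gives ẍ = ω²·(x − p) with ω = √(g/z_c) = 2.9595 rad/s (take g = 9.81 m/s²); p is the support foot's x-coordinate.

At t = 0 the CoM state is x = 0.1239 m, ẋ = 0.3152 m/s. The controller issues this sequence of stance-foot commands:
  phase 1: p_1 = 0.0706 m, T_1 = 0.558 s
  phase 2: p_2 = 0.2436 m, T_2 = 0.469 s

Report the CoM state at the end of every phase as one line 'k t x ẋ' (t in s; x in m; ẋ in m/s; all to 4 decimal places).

1 0.5580 0.4821 1.2481
2 1.0270 1.5435 3.9825

phase 1: p=0.0706, T=0.558, ωT=1.651401, cosh=2.703030, sinh=2.511249; start (x,ẋ)=(0.123900, 0.315200) → end (x,ẋ)=(0.482131, 1.248123)
phase 2: p=0.2436, T=0.469, ωT=1.388005, cosh=2.128211, sinh=1.878639; start (x,ẋ)=(0.482131, 1.248123) → end (x,ẋ)=(1.543531, 3.982461)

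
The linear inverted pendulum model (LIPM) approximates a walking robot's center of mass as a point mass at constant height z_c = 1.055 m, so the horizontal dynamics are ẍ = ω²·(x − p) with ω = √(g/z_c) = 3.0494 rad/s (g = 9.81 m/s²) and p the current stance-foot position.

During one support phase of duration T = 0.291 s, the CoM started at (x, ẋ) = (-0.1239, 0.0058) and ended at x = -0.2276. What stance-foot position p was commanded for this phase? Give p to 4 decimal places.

ωT = 3.0494·0.291 = 0.887375; cosh(ωT) = 1.420241, sinh(ωT) = 1.008506
x(T) = p + (x₀−p)·cosh(ωT) + (ẋ₀/ω)·sinh(ωT) ⇒ p·(1 − cosh) = x(T) − x₀·cosh − (ẋ₀/ω)·sinh
numerator   = -0.2276 − (-0.1239)·1.420241 − (0.0058/3.0494)·1.008506 = -0.053550
denominator = 1 − 1.420241 = -0.420241
p = -0.053550 / -0.420241 = 0.1274

p = 0.1274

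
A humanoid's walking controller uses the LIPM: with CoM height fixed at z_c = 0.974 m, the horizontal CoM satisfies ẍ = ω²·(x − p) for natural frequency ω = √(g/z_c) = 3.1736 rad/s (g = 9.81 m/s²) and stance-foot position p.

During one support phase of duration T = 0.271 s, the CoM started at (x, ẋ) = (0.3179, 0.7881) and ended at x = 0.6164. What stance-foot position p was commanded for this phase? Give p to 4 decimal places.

p = 0.1714

ωT = 3.1736·0.271 = 0.860046; cosh(ωT) = 1.393206, sinh(ωT) = 0.970063
x(T) = p + (x₀−p)·cosh(ωT) + (ẋ₀/ω)·sinh(ωT) ⇒ p·(1 − cosh) = x(T) − x₀·cosh − (ẋ₀/ω)·sinh
numerator   = 0.6164 − (0.3179)·1.393206 − (0.7881/3.1736)·0.970063 = -0.067396
denominator = 1 − 1.393206 = -0.393206
p = -0.067396 / -0.393206 = 0.1714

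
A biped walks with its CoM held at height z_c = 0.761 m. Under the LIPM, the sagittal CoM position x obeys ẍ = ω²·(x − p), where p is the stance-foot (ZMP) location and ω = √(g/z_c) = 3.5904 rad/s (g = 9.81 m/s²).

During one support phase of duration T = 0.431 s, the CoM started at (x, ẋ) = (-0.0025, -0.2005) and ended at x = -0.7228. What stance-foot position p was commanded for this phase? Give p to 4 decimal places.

p = 0.4061

ωT = 3.5904·0.431 = 1.547462; cosh(ωT) = 2.456158, sinh(ωT) = 2.243371
x(T) = p + (x₀−p)·cosh(ωT) + (ẋ₀/ω)·sinh(ωT) ⇒ p·(1 − cosh) = x(T) − x₀·cosh − (ẋ₀/ω)·sinh
numerator   = -0.7228 − (-0.0025)·2.456158 − (-0.2005/3.5904)·2.243371 = -0.591382
denominator = 1 − 2.456158 = -1.456158
p = -0.591382 / -1.456158 = 0.4061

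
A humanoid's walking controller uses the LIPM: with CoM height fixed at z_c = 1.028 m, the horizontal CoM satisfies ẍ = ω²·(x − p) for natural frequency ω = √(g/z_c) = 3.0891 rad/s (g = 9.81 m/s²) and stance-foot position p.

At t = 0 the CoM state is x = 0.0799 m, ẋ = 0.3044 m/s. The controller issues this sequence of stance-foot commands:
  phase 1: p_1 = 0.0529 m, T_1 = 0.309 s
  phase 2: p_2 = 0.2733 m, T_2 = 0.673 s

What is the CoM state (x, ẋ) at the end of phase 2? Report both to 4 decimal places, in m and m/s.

phase 1: p=0.0529, T=0.309, ωT=0.954532, cosh=1.491223, sinh=1.106231; start (x,ẋ)=(0.079900, 0.304400) → end (x,ẋ)=(0.202171, 0.546194)
phase 2: p=0.2733, T=0.673, ωT=2.078964, cosh=4.060621, sinh=3.935562; start (x,ẋ)=(0.202171, 0.546194) → end (x,ẋ)=(0.680333, 1.353150)

x = 0.6803, ẋ = 1.3531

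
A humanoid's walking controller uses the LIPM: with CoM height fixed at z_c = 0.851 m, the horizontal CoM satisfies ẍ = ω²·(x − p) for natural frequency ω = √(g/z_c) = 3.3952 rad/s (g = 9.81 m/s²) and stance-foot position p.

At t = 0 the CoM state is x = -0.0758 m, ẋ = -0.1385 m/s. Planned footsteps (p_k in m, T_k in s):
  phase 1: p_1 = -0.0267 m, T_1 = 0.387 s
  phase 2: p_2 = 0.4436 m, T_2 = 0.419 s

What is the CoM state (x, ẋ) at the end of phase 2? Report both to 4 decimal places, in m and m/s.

phase 1: p=-0.0267, T=0.387, ωT=1.313942, cosh=1.994786, sinh=1.726028; start (x,ẋ)=(-0.075800, -0.138500) → end (x,ẋ)=(-0.195054, -0.564014)
phase 2: p=0.4436, T=0.419, ωT=1.422589, cosh=2.194467, sinh=1.953378; start (x,ẋ)=(-0.195054, -0.564014) → end (x,ẋ)=(-1.282401, -5.473330)

x = -1.2824, ẋ = -5.4733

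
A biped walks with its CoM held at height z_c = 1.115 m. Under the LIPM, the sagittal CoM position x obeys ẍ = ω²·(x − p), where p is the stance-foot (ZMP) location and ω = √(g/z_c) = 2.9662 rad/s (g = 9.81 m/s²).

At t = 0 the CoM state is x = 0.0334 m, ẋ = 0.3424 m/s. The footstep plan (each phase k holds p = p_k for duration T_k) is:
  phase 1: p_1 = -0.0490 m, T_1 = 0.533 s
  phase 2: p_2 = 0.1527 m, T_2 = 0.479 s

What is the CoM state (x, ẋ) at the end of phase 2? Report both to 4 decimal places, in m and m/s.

phase 1: p=-0.0490, T=0.533, ωT=1.580985, cosh=2.532755, sinh=2.326983; start (x,ẋ)=(0.033400, 0.342400) → end (x,ẋ)=(0.428312, 1.435965)
phase 2: p=0.1527, T=0.479, ωT=1.420810, cosh=2.190995, sinh=1.949477; start (x,ẋ)=(0.428312, 1.435965) → end (x,ẋ)=(1.700324, 4.739927)

x = 1.7003, ẋ = 4.7399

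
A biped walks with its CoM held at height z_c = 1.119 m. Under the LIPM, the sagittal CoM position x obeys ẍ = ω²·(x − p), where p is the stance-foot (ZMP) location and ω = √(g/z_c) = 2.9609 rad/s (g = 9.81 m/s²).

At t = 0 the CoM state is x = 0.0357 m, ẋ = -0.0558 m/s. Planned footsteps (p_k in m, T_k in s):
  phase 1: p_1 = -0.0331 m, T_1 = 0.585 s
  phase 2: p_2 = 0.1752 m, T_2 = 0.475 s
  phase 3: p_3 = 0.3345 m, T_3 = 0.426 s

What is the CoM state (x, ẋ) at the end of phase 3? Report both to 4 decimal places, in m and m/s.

phase 1: p=-0.0331, T=0.585, ωT=1.732126, cosh=2.914785, sinh=2.737877; start (x,ẋ)=(0.035700, -0.055800) → end (x,ẋ)=(0.115840, 0.395088)
phase 2: p=0.1752, T=0.475, ωT=1.406427, cosh=2.163183, sinh=1.918166; start (x,ẋ)=(0.115840, 0.395088) → end (x,ẋ)=(0.302744, 0.517513)
phase 3: p=0.3345, T=0.426, ωT=1.261343, cosh=1.906717, sinh=1.623444; start (x,ẋ)=(0.302744, 0.517513) → end (x,ẋ)=(0.557700, 0.834106)

x = 0.5577, ẋ = 0.8341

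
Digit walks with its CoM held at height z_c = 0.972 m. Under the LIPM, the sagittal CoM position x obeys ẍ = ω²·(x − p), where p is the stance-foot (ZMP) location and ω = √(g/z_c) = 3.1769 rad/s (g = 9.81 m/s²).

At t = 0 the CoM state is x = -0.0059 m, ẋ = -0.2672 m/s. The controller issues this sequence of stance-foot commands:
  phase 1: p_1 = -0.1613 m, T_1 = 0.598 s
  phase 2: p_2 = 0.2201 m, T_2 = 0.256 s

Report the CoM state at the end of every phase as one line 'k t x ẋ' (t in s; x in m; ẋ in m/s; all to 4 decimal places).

1 0.5980 0.0949 0.7001
2 0.8540 0.2508 0.5843

phase 1: p=-0.1613, T=0.598, ωT=1.899786, cosh=3.417033, sinh=3.267432; start (x,ẋ)=(-0.005900, -0.267200) → end (x,ẋ)=(0.094892, 0.700068)
phase 2: p=0.2201, T=0.256, ωT=0.813286, cosh=1.349353, sinh=0.905955; start (x,ẋ)=(0.094892, 0.700068) → end (x,ẋ)=(0.250789, 0.584276)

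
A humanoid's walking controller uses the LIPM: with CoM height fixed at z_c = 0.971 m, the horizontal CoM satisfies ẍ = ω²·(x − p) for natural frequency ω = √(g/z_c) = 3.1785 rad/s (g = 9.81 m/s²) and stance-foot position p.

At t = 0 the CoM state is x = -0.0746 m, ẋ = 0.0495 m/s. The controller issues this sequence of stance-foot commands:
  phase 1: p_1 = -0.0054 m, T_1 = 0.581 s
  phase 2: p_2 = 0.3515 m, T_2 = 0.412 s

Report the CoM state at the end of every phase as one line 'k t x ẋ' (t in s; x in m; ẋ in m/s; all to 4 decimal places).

phase 1: p=-0.0054, T=0.581, ωT=1.846708, cosh=3.248338, sinh=3.090583; start (x,ẋ)=(-0.074600, 0.049500) → end (x,ẋ)=(-0.182054, -0.518988)
phase 2: p=0.3515, T=0.412, ωT=1.309542, cosh=1.987210, sinh=1.717267; start (x,ẋ)=(-0.182054, -0.518988) → end (x,ẋ)=(-0.989181, -3.943653)

1 0.5810 -0.1821 -0.5190
2 0.9930 -0.9892 -3.9437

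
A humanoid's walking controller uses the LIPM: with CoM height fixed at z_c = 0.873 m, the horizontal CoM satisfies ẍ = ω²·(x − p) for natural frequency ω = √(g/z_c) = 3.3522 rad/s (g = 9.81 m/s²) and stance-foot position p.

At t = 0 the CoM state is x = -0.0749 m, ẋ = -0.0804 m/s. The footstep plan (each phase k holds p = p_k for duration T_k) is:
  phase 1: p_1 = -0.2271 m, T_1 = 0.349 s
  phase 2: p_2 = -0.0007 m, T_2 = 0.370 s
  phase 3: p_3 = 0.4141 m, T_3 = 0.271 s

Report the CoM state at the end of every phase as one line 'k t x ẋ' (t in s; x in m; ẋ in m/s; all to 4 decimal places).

1 0.3490 0.0068 0.6007
2 0.7190 0.2971 1.1648
3 0.9900 0.6063 1.2721

phase 1: p=-0.2271, T=0.349, ωT=1.169918, cosh=1.766060, sinh=1.455668; start (x,ẋ)=(-0.074900, -0.080400) → end (x,ẋ)=(0.006781, 0.600697)
phase 2: p=-0.0007, T=0.370, ωT=1.240314, cosh=1.872996, sinh=1.583703; start (x,ẋ)=(0.006781, 0.600697) → end (x,ẋ)=(0.297104, 1.164821)
phase 3: p=0.4141, T=0.271, ωT=0.908446, cosh=1.441808, sinh=1.038658; start (x,ẋ)=(0.297104, 1.164821) → end (x,ẋ)=(0.606327, 1.272093)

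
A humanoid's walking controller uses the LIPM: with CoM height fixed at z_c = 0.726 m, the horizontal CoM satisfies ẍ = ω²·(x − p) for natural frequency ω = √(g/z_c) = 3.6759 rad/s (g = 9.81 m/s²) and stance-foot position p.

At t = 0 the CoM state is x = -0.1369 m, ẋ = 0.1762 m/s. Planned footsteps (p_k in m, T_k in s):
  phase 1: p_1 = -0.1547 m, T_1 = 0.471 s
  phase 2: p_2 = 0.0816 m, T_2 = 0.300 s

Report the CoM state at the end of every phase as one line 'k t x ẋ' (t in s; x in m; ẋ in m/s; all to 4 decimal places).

phase 1: p=-0.1547, T=0.471, ωT=1.731349, cosh=2.912657, sinh=2.735611; start (x,ẋ)=(-0.136900, 0.176200) → end (x,ẋ)=(0.028274, 0.692204)
phase 2: p=0.0816, T=0.300, ωT=1.102770, cosh=1.672225, sinh=1.340274; start (x,ẋ)=(0.028274, 0.692204) → end (x,ẋ)=(0.244812, 0.894797)

1 0.4710 0.0283 0.6922
2 0.7710 0.2448 0.8948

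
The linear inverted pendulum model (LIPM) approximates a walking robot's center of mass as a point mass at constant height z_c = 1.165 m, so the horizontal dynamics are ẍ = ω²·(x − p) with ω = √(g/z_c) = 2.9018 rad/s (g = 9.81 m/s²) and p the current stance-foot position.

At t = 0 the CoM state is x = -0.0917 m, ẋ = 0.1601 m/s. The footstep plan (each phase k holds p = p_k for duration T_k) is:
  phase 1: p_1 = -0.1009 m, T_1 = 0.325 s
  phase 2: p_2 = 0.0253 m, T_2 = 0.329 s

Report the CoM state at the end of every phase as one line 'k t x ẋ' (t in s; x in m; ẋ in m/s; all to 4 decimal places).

phase 1: p=-0.1009, T=0.325, ωT=0.943085, cosh=1.478658, sinh=1.089233; start (x,ẋ)=(-0.091700, 0.160100) → end (x,ẋ)=(-0.027200, 0.265812)
phase 2: p=0.0253, T=0.329, ωT=0.954692, cosh=1.491401, sinh=1.106470; start (x,ẋ)=(-0.027200, 0.265812) → end (x,ẋ)=(0.048356, 0.227866)

1 0.3250 -0.0272 0.2658
2 0.6540 0.0484 0.2279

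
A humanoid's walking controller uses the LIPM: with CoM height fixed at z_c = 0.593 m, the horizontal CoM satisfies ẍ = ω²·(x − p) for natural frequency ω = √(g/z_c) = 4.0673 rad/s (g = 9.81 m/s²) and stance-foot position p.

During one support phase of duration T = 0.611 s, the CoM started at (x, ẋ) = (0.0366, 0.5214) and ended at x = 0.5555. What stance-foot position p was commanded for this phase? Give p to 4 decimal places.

ωT = 4.0673·0.611 = 2.485120; cosh(ωT) = 6.042940, sinh(ωT) = 5.959624
x(T) = p + (x₀−p)·cosh(ωT) + (ẋ₀/ω)·sinh(ωT) ⇒ p·(1 − cosh) = x(T) − x₀·cosh − (ẋ₀/ω)·sinh
numerator   = 0.5555 − (0.0366)·6.042940 − (0.5214/4.0673)·5.959624 = -0.429655
denominator = 1 − 6.042940 = -5.042940
p = -0.429655 / -5.042940 = 0.0852

p = 0.0852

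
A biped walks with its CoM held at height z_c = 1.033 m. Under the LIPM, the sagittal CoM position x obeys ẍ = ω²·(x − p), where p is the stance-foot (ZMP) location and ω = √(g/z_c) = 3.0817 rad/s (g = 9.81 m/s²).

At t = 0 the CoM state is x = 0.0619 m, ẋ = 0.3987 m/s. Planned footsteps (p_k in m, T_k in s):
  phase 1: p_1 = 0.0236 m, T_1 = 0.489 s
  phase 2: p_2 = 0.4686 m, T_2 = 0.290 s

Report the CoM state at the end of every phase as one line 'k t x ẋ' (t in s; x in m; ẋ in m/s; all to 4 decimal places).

phase 1: p=0.0236, T=0.489, ωT=1.506951, cosh=2.367268, sinh=2.145683; start (x,ẋ)=(0.061900, 0.398700) → end (x,ẋ)=(0.391868, 1.197083)
phase 2: p=0.4686, T=0.290, ωT=0.893693, cosh=1.426641, sinh=1.017499; start (x,ẋ)=(0.391868, 1.197083) → end (x,ẋ)=(0.754377, 1.467203)

1 0.4890 0.3919 1.1971
2 0.7790 0.7544 1.4672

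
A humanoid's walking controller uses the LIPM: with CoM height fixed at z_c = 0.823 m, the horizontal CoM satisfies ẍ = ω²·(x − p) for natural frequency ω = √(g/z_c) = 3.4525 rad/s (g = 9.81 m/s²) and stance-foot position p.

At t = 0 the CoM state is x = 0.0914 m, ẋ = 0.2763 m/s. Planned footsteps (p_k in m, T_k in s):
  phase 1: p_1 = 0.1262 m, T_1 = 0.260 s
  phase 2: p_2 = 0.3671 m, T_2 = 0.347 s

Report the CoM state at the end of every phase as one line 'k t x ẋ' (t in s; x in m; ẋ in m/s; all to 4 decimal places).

phase 1: p=0.1262, T=0.260, ωT=0.897650, cosh=1.430678, sinh=1.023152; start (x,ẋ)=(0.091400, 0.276300) → end (x,ẋ)=(0.158294, 0.272368)
phase 2: p=0.3671, T=0.347, ωT=1.198017, cosh=1.807667, sinh=1.505875; start (x,ẋ)=(0.158294, 0.272368) → end (x,ẋ)=(0.108447, -0.593238)

1 0.2600 0.1583 0.2724
2 0.6070 0.1084 -0.5932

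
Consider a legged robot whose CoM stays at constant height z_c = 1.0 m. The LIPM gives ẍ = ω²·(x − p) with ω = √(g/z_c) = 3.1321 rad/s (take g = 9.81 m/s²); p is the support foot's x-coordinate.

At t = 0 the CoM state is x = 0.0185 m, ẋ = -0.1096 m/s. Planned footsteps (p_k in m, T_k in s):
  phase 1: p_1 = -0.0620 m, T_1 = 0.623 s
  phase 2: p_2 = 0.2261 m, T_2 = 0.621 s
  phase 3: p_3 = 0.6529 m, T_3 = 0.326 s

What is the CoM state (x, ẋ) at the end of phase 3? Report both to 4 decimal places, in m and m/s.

x = 0.2889, ẋ = -0.6146

phase 1: p=-0.0620, T=0.623, ωT=1.951298, cosh=3.589954, sinh=3.447865; start (x,ẋ)=(0.018500, -0.109600) → end (x,ẋ)=(0.106342, 0.475865)
phase 2: p=0.2261, T=0.621, ωT=1.945034, cosh=3.568426, sinh=3.425444; start (x,ẋ)=(0.106342, 0.475865) → end (x,ẋ)=(0.319185, 0.413225)
phase 3: p=0.6529, T=0.326, ωT=1.021065, cosh=1.568180, sinh=1.207969; start (x,ẋ)=(0.319185, 0.413225) → end (x,ẋ)=(0.288946, -0.614591)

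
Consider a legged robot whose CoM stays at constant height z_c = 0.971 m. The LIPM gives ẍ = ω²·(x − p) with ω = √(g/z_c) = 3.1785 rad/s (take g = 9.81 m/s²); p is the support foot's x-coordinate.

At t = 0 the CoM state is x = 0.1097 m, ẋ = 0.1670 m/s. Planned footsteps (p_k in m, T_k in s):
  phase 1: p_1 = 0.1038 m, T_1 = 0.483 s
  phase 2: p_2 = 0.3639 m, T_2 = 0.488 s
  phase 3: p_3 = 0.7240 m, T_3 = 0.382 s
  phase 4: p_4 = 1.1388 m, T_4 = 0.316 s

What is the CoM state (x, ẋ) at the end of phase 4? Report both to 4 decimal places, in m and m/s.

phase 1: p=0.1038, T=0.483, ωT=1.535216, cosh=2.428868, sinh=2.213458; start (x,ẋ)=(0.109700, 0.167000) → end (x,ẋ)=(0.234427, 0.447130)
phase 2: p=0.3639, T=0.488, ωT=1.551108, cosh=2.464353, sinh=2.252340; start (x,ẋ)=(0.234427, 0.447130) → end (x,ẋ)=(0.361676, 0.174978)
phase 3: p=0.7240, T=0.382, ωT=1.214187, cosh=1.832253, sinh=1.535302; start (x,ẋ)=(0.361676, 0.174978) → end (x,ẋ)=(0.144650, -1.447522)
phase 4: p=1.1388, T=0.316, ωT=1.004406, cosh=1.548274, sinh=1.182011; start (x,ẋ)=(0.144650, -1.447522) → end (x,ẋ)=(-0.938717, -5.976207)

x = -0.9387, ẋ = -5.9762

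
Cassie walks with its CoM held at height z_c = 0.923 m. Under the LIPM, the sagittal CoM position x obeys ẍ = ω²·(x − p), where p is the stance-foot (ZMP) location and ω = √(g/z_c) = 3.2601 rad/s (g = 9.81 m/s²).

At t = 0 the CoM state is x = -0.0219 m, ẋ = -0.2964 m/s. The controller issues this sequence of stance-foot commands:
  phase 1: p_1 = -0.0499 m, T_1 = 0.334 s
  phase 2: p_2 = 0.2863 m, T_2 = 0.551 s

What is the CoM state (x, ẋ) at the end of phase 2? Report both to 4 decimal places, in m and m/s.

phase 1: p=-0.0499, T=0.334, ωT=1.088873, cosh=1.653760, sinh=1.317165; start (x,ẋ)=(-0.021900, -0.296400) → end (x,ẋ)=(-0.123348, -0.369940)
phase 2: p=0.2863, T=0.551, ωT=1.796315, cosh=3.096653, sinh=2.930744; start (x,ẋ)=(-0.123348, -0.369940) → end (x,ẋ)=(-1.314804, -5.059564)

x = -1.3148, ẋ = -5.0596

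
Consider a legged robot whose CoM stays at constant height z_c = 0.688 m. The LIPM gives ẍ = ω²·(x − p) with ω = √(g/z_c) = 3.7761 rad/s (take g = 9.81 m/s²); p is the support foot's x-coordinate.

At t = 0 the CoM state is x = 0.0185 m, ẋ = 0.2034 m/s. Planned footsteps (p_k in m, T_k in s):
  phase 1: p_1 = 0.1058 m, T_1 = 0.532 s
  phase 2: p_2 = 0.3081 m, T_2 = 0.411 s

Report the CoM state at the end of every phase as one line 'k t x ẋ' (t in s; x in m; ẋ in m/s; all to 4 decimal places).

1 0.5320 -0.0283 -0.4349
2 0.9430 -0.7812 -3.9363

phase 1: p=0.1058, T=0.532, ωT=2.008885, cosh=3.794570, sinh=3.660432; start (x,ẋ)=(0.018500, 0.203400) → end (x,ẋ)=(-0.028296, -0.434859)
phase 2: p=0.3081, T=0.411, ωT=1.551977, cosh=2.466312, sinh=2.254483; start (x,ẋ)=(-0.028296, -0.434859) → end (x,ẋ)=(-0.781187, -3.936291)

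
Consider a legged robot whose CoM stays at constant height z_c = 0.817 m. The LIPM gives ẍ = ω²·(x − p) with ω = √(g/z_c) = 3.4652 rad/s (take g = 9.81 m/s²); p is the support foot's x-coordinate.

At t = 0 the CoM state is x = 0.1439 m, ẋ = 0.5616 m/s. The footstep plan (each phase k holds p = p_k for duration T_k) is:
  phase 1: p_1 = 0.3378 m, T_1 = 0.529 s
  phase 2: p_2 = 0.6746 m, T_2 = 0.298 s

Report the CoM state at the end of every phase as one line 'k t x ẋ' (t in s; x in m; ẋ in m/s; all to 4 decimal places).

phase 1: p=0.3378, T=0.529, ωT=1.833091, cosh=3.206551, sinh=3.046633; start (x,ẋ)=(0.143900, 0.561600) → end (x,ẋ)=(0.209813, -0.246240)
phase 2: p=0.6746, T=0.298, ωT=1.032630, cosh=1.582255, sinh=1.226186; start (x,ẋ)=(0.209813, -0.246240) → end (x,ẋ)=(-0.147945, -2.364485)

1 0.5290 0.2098 -0.2462
2 0.8270 -0.1479 -2.3645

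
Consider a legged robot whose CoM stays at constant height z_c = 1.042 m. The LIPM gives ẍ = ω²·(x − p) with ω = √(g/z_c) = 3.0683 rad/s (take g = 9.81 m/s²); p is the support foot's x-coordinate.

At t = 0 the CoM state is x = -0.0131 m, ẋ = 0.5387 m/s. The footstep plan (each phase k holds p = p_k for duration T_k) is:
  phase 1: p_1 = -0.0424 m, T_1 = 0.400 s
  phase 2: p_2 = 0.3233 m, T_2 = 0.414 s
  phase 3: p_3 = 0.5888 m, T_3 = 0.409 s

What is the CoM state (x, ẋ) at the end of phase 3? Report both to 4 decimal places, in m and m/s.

phase 1: p=-0.0424, T=0.400, ωT=1.227320, cosh=1.852575, sinh=1.559498; start (x,ẋ)=(-0.013100, 0.538700) → end (x,ẋ)=(0.285681, 1.138183)
phase 2: p=0.3233, T=0.414, ωT=1.270276, cosh=1.921295, sinh=1.640541; start (x,ẋ)=(0.285681, 1.138183) → end (x,ẋ)=(0.859579, 1.997422)
phase 3: p=0.5888, T=0.409, ωT=1.254935, cosh=1.896352, sinh=1.611257; start (x,ẋ)=(0.859579, 1.997422) → end (x,ẋ)=(2.151200, 5.126501)

x = 2.1512, ẋ = 5.1265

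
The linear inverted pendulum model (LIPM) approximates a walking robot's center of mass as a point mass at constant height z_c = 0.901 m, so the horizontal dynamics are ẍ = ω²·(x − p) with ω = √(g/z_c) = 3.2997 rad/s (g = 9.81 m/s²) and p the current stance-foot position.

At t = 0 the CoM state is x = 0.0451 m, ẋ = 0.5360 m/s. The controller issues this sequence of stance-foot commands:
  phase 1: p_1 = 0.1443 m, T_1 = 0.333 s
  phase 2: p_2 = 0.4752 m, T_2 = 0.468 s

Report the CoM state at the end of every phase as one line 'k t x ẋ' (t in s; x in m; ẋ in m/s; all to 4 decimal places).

1 0.3330 0.1956 0.4569
2 0.8010 0.1000 -0.9436

phase 1: p=0.1443, T=0.333, ωT=1.098800, cosh=1.666917, sinh=1.333646; start (x,ẋ)=(0.045100, 0.536000) → end (x,ẋ)=(0.195578, 0.456925)
phase 2: p=0.4752, T=0.468, ωT=1.544260, cosh=2.448986, sinh=2.235516; start (x,ẋ)=(0.195578, 0.456925) → end (x,ẋ)=(0.099972, -0.943638)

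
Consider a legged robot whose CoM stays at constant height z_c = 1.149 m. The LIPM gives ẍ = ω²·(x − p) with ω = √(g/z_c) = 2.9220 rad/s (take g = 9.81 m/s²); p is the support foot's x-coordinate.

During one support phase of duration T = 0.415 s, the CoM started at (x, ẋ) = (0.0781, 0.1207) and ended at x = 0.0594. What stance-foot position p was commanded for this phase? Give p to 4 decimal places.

p = 0.1769

ωT = 2.9220·0.415 = 1.212630; cosh(ωT) = 1.829865, sinh(ωT) = 1.532451
x(T) = p + (x₀−p)·cosh(ωT) + (ẋ₀/ω)·sinh(ωT) ⇒ p·(1 − cosh) = x(T) − x₀·cosh − (ẋ₀/ω)·sinh
numerator   = 0.0594 − (0.0781)·1.829865 − (0.1207/2.9220)·1.532451 = -0.146814
denominator = 1 − 1.829865 = -0.829865
p = -0.146814 / -0.829865 = 0.1769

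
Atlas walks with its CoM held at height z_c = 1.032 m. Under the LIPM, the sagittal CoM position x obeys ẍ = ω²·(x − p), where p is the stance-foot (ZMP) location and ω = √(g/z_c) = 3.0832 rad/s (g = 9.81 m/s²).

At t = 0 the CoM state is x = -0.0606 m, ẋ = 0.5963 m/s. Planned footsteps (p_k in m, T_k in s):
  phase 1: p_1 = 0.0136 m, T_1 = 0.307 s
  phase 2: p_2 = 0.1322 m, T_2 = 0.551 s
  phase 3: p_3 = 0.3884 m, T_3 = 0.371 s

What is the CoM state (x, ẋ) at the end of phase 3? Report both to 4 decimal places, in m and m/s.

x = 1.5571, ẋ = 3.8949

phase 1: p=0.0136, T=0.307, ωT=0.946542, cosh=1.482433, sinh=1.094352; start (x,ẋ)=(-0.060600, 0.596300) → end (x,ẋ)=(0.115254, 0.633616)
phase 2: p=0.1322, T=0.551, ωT=1.698843, cosh=2.825257, sinh=2.642362; start (x,ẋ)=(0.115254, 0.633616) → end (x,ẋ)=(0.627345, 1.652073)
phase 3: p=0.3884, T=0.371, ωT=1.143867, cosh=1.728734, sinh=1.410150; start (x,ẋ)=(0.627345, 1.652073) → end (x,ẋ)=(1.557075, 3.894876)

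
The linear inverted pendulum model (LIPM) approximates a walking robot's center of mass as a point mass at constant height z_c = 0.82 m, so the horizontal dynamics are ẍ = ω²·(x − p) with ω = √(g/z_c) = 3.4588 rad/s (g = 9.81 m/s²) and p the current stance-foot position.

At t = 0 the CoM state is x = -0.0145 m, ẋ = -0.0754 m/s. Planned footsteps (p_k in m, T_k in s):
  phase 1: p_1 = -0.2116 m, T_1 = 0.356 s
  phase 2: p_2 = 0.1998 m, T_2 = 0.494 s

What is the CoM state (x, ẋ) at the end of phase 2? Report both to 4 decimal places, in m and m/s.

phase 1: p=-0.2116, T=0.356, ωT=1.231333, cosh=1.858848, sinh=1.566945; start (x,ẋ)=(-0.014500, -0.075400) → end (x,ẋ)=(0.120620, 0.928075)
phase 2: p=0.1998, T=0.494, ωT=1.708647, cosh=2.851299, sinh=2.670188; start (x,ẋ)=(0.120620, 0.928075) → end (x,ẋ)=(0.690508, 1.914944)

x = 0.6905, ẋ = 1.9149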